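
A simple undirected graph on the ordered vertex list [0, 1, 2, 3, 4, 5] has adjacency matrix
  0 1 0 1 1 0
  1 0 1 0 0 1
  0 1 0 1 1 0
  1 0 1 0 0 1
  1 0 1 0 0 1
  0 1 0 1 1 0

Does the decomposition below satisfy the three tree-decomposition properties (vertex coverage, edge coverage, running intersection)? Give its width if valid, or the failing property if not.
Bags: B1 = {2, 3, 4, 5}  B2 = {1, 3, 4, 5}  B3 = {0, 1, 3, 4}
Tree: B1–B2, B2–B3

No — edge (1,2) lies in no bag.

A tree decomposition must satisfy three properties: every vertex lies in some bag; for every edge, both endpoints lie together in some bag; and for every vertex, the bags containing it form a connected subtree. Here edge (1,2) lies in no bag, so the decomposition is invalid.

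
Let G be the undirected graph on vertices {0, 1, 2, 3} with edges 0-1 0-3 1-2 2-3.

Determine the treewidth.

A width-2 tree decomposition is:
Bags: B1 = {0, 2, 3}  B2 = {0, 1, 2}
Tree: B1–B2
Each bag holds 3 vertices, so the decomposition has width 2, which upper-bounds the treewidth. Since 0–3–2–1–0 is a cycle in G, G is not acyclic. Forests are exactly the graphs of treewidth ≤ 1, so tw(G) ≥ 2. Hence tw(G) = 2 exactly.

2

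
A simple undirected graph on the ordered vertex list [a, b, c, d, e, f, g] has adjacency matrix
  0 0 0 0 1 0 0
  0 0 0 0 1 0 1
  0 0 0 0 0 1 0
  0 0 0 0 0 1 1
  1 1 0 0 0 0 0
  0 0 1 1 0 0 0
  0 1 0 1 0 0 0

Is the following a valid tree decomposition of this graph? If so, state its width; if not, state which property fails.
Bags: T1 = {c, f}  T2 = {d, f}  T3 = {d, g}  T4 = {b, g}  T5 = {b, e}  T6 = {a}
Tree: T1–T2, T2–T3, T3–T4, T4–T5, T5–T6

No — edge (e,a) lies in no bag.

A tree decomposition must satisfy three properties: every vertex lies in some bag; for every edge, both endpoints lie together in some bag; and for every vertex, the bags containing it form a connected subtree. Here edge (e,a) lies in no bag, so the decomposition is invalid.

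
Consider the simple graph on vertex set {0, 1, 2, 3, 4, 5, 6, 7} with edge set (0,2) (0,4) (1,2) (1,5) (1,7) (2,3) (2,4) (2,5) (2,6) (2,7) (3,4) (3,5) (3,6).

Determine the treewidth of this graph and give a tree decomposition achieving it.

Treewidth 2.
One such decomposition:
Bags: B1 = {2, 3, 4}  B2 = {0, 2, 4}  B3 = {2, 3, 5}  B4 = {2, 3, 6}  B5 = {1, 2, 5}  B6 = {1, 2, 7}
Tree: B1–B2, B1–B3, B3–B4, B3–B5, B5–B6

The largest bag has 3 vertices, giving width 2; this decomposition certifies tw(G) ≤ 2. For the lower bound, the 3 vertices {0, 2, 4} are pairwise adjacent, and any tree decomposition puts a clique entirely inside one bag — forcing width ≥ 2. The upper and lower bounds meet at 2, so that is the treewidth.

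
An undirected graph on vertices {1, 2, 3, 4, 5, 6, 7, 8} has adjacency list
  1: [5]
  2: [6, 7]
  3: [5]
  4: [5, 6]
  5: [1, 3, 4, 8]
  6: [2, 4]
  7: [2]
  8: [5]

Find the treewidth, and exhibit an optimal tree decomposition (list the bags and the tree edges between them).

Treewidth 1.
Bags: B1 = {4, 5}  B2 = {4, 6}  B3 = {1, 5}  B4 = {2, 6}  B5 = {5, 8}  B6 = {3, 5}  B7 = {2, 7}
Tree: B1–B2, B1–B3, B2–B4, B3–B5, B5–B6, B4–B7

The largest bag has 2 vertices, giving width 1; this decomposition certifies tw(G) ≤ 1. Any graph with an edge has treewidth ≥ 1, and G has the edge 5–4. Therefore the treewidth is 1.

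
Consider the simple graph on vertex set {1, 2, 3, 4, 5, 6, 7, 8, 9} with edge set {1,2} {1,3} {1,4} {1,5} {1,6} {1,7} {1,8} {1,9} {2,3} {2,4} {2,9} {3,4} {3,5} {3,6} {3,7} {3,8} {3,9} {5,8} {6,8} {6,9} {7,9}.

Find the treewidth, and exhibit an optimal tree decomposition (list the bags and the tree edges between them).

Every bag has size at most 4, so the width is 4 − 1 = 3 and tw(G) ≤ 3. Conversely, {1, 3, 5, 8} is a clique of size 4, and the vertices of any clique must share a bag in every tree decomposition; so some bag has ≥ 4 vertices and tw(G) ≥ 3. The upper and lower bounds meet at 3, so that is the treewidth.

Treewidth 3.
Bags: B1 = {1, 2, 3, 9}  B2 = {1, 2, 3, 4}  B3 = {1, 3, 7, 9}  B4 = {1, 3, 6, 9}  B5 = {1, 3, 6, 8}  B6 = {1, 3, 5, 8}
Tree: B1–B2, B1–B3, B1–B4, B4–B5, B5–B6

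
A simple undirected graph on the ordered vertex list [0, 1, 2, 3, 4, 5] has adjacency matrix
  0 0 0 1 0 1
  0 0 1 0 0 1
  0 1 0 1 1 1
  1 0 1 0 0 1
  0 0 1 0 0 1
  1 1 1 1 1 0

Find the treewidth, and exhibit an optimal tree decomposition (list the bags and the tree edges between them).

Treewidth 2.
One optimal decomposition is:
Bags: B1 = {2, 3, 5}  B2 = {0, 3, 5}  B3 = {2, 4, 5}  B4 = {1, 2, 5}
Tree: B1–B2, B1–B3, B1–B4

Every bag has size at most 3, so the width is 3 − 1 = 2 and tw(G) ≤ 2. For the lower bound, the 3 vertices {0, 3, 5} are pairwise adjacent, and any tree decomposition puts a clique entirely inside one bag — forcing width ≥ 2. Therefore the treewidth is 2.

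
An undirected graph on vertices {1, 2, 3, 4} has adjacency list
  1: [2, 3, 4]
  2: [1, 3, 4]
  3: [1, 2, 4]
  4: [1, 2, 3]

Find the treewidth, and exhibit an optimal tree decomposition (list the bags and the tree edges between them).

Treewidth 3.
One optimal decomposition is:
Bags: B1 = {1, 2, 3, 4}
Tree: (single bag)

With just one bag of size 4, the width is 4 − 1 = 3, so tw(G) ≤ 3. On the other hand G contains the 4-clique {1, 2, 3, 4}. A clique must lie in a single bag of any decomposition, so no decomposition can have width below 3. Therefore the treewidth is 3.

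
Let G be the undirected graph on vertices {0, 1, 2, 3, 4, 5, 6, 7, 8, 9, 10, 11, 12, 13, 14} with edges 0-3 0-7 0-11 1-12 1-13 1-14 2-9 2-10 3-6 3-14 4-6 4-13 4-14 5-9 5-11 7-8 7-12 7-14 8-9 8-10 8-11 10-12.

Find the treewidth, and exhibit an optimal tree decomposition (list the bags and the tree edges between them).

Treewidth 3.
Bags: B1 = {2, 5, 9, 10}  B2 = {5, 8, 9, 10}  B3 = {5, 8, 10, 11}  B4 = {8, 10, 11, 12}  B5 = {7, 8, 11, 12}  B6 = {0, 7, 11, 12}  B7 = {0, 1, 7, 12}  B8 = {0, 1, 7, 14}  B9 = {0, 1, 3, 14}  B10 = {1, 3, 13, 14}  B11 = {3, 4, 13, 14}  B12 = {3, 4, 6, 13}
Tree: B1–B2, B2–B3, B3–B4, B4–B5, B5–B6, B6–B7, B7–B8, B8–B9, B9–B10, B10–B11, B11–B12

The largest bag has 4 vertices, giving width 3; this decomposition certifies tw(G) ≤ 3. For the lower bound: the 4 vertex sets {2,5,9}, {10}, {8}, {0,7,11,12} are disjoint, each induces a connected subgraph, and every pair is joined by at least one edge of G. Contracting each set to a single vertex therefore yields K_{4} as a minor, and since treewidth is minor-monotone, tw(G) ≥ tw(K_{4}) = 3. Hence tw(G) = 3 exactly.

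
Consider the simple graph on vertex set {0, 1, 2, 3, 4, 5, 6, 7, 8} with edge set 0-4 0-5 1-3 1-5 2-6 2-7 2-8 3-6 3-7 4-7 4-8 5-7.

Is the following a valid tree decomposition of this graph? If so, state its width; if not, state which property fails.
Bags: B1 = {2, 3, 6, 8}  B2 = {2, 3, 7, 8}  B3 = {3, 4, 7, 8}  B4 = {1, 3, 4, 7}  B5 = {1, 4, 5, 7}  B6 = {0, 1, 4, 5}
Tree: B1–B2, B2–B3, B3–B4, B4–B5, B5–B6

Vertex coverage: the bags together contain {0, 1, 2, 3, 4, 5, 6, 7, 8}, the full vertex set. Edge coverage: each edge of G has both endpoints in at least one bag. Running intersection: for every vertex, the bags containing it form a connected subtree. All three properties hold, so this is a valid tree decomposition of width max|bag| − 1 = 3, and hence tw(G) ≤ 3.

Yes; width 3.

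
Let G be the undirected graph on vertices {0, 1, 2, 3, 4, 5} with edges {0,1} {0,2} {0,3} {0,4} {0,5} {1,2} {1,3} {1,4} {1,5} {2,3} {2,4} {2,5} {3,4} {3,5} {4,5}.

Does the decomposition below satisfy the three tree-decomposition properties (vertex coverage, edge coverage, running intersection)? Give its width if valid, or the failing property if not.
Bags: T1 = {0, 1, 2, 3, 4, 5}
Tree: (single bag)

Yes; width 5.

Checking the three conditions: (i) the bags cover all of {0, 1, 2, 3, 4, 5}; (ii) for each edge, some bag contains both endpoints; (iii) the bags containing any fixed vertex form a subtree. All hold, so the decomposition is valid with width 6 − 1 = 5.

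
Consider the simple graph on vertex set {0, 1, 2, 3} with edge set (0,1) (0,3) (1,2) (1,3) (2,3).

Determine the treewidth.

A width-2 tree decomposition is:
Bags: B1 = {0, 1, 3}  B2 = {1, 2, 3}
Tree: B1–B2
Every bag has size at most 3, so the width is 3 − 1 = 2 and tw(G) ≤ 2. Conversely, {0, 1, 3} is a clique of size 3, and the vertices of any clique must share a bag in every tree decomposition; so some bag has ≥ 3 vertices and tw(G) ≥ 2. The upper and lower bounds meet at 2, so that is the treewidth.

2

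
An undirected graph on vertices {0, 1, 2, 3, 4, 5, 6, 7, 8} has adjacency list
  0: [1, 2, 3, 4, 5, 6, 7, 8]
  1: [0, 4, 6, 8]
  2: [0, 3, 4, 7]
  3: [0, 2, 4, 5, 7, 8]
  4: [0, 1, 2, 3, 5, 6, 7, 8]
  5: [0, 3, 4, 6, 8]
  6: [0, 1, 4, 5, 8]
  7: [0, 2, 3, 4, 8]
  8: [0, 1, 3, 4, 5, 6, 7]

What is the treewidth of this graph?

4

A width-4 tree decomposition is:
Bags: B1 = {0, 4, 5, 6, 8}  B2 = {0, 1, 4, 6, 8}  B3 = {0, 3, 4, 5, 8}  B4 = {0, 3, 4, 7, 8}  B5 = {0, 2, 3, 4, 7}
Tree: B1–B2, B1–B3, B3–B4, B4–B5
Every bag has size at most 5, so the width is 5 − 1 = 4 and tw(G) ≤ 4. For the lower bound, the 5 vertices {0, 1, 4, 6, 8} are pairwise adjacent, and any tree decomposition puts a clique entirely inside one bag — forcing width ≥ 4. The upper and lower bounds meet at 4, so that is the treewidth.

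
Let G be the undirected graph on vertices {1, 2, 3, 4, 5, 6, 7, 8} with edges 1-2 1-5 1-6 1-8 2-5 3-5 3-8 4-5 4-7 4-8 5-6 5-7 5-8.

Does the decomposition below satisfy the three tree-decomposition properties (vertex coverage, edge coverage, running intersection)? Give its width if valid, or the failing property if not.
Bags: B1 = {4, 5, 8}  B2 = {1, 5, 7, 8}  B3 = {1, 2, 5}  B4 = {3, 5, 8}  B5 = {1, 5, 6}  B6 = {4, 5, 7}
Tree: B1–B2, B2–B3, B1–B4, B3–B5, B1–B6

A tree decomposition must satisfy three properties: every vertex lies in some bag; for every edge, both endpoints lie together in some bag; and for every vertex, the bags containing it form a connected subtree. Here bags containing vertex 7 are not connected in the tree, so the decomposition is invalid.

No — bags containing vertex 7 are not connected in the tree.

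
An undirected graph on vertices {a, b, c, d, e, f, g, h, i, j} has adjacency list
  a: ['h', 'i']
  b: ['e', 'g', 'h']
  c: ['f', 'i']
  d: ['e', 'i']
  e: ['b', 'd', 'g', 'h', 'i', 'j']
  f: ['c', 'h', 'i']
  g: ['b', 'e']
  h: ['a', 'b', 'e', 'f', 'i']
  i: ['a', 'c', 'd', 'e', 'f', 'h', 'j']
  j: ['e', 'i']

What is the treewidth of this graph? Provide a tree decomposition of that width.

Treewidth 2.
One optimal decomposition is:
Bags: B1 = {e, h, i}  B2 = {d, e, i}  B3 = {a, h, i}  B4 = {e, i, j}  B5 = {f, h, i}  B6 = {b, e, h}  B7 = {c, f, i}  B8 = {b, e, g}
Tree: B1–B2, B1–B3, B1–B4, B1–B5, B1–B6, B5–B7, B6–B8

Each bag holds 3 vertices, so the decomposition has width 2, which upper-bounds the treewidth. On the other hand G contains the 3-clique {b, e, g}. A clique must lie in a single bag of any decomposition, so no decomposition can have width below 2. Combining the bounds, tw(G) = 2.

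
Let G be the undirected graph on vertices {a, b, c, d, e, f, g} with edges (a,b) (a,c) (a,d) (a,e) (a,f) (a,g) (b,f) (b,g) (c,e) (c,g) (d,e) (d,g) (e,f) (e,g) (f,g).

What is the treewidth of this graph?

A width-3 tree decomposition is:
Bags: B1 = {a, e, f, g}  B2 = {a, b, f, g}  B3 = {a, d, e, g}  B4 = {a, c, e, g}
Tree: B1–B2, B1–B3, B1–B4
The largest bag has 4 vertices, giving width 3; this decomposition certifies tw(G) ≤ 3. Conversely, {a, d, e, g} is a clique of size 4, and the vertices of any clique must share a bag in every tree decomposition; so some bag has ≥ 4 vertices and tw(G) ≥ 3. Therefore the treewidth is 3.

3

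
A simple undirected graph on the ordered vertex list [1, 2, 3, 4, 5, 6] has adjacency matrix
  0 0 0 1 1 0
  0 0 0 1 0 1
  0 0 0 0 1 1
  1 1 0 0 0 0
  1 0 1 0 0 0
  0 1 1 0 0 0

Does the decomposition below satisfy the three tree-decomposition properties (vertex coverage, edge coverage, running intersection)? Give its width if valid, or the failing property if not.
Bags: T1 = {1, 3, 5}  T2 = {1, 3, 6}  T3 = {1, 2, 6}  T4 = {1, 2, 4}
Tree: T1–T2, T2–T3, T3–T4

Every vertex of G appears in some bag (union = {1, 2, 3, 4, 5, 6}); every edge is covered by a bag; and for each vertex v the set of bags containing v is connected in the bag tree. The decomposition is therefore valid. The largest bag has 3 vertices, so the width is 2.

Yes; width 2.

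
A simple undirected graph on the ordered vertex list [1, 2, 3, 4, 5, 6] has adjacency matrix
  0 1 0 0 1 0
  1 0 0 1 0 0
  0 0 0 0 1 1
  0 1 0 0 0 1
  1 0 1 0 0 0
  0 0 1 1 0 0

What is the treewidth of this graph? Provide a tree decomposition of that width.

Treewidth 2.
One optimal decomposition is:
Bags: B1 = {1, 2, 5}  B2 = {2, 4, 5}  B3 = {4, 5, 6}  B4 = {3, 5, 6}
Tree: B1–B2, B2–B3, B3–B4

The largest bag has 3 vertices, giving width 2; this decomposition certifies tw(G) ≤ 2. For the lower bound, G contains the cycle 5–1–2–4–6–3–5, so G is not a forest; only forests have treewidth ≤ 1, hence tw(G) ≥ 2. The upper and lower bounds meet at 2, so that is the treewidth.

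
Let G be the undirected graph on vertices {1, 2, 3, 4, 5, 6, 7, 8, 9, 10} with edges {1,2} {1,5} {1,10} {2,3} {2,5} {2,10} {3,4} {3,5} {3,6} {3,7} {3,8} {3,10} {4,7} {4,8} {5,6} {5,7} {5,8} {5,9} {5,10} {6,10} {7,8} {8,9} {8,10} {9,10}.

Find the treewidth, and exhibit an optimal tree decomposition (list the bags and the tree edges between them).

The largest bag has 4 vertices, giving width 3; this decomposition certifies tw(G) ≤ 3. On the other hand G contains the 4-clique {3, 4, 7, 8}. A clique must lie in a single bag of any decomposition, so no decomposition can have width below 3. Therefore the treewidth is 3.

Treewidth 3.
One such decomposition:
Bags: B1 = {3, 5, 8, 10}  B2 = {3, 5, 7, 8}  B3 = {2, 3, 5, 10}  B4 = {3, 5, 6, 10}  B5 = {3, 4, 7, 8}  B6 = {1, 2, 5, 10}  B7 = {5, 8, 9, 10}
Tree: B1–B2, B1–B3, B1–B4, B2–B5, B3–B6, B1–B7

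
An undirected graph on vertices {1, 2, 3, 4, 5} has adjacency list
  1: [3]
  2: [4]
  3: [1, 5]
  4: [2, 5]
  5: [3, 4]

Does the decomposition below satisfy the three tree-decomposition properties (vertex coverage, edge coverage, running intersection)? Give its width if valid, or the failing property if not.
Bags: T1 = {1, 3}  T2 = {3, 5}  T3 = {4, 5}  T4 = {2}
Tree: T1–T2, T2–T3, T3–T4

A tree decomposition must satisfy three properties: every vertex lies in some bag; for every edge, both endpoints lie together in some bag; and for every vertex, the bags containing it form a connected subtree. Here edge (4,2) lies in no bag, so the decomposition is invalid.

No — edge (4,2) lies in no bag.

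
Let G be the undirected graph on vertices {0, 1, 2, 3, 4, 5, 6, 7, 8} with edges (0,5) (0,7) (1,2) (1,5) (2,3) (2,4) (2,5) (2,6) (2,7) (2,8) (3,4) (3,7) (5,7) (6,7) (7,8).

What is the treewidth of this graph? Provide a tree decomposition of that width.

Treewidth 2.
Bags: B1 = {2, 5, 7}  B2 = {0, 5, 7}  B3 = {2, 6, 7}  B4 = {2, 3, 7}  B5 = {1, 2, 5}  B6 = {2, 3, 4}  B7 = {2, 7, 8}
Tree: B1–B2, B1–B3, B3–B4, B1–B5, B4–B6, B1–B7

The largest bag has 3 vertices, giving width 2; this decomposition certifies tw(G) ≤ 2. On the other hand G contains the 3-clique {0, 5, 7}. A clique must lie in a single bag of any decomposition, so no decomposition can have width below 2. Hence tw(G) = 2 exactly.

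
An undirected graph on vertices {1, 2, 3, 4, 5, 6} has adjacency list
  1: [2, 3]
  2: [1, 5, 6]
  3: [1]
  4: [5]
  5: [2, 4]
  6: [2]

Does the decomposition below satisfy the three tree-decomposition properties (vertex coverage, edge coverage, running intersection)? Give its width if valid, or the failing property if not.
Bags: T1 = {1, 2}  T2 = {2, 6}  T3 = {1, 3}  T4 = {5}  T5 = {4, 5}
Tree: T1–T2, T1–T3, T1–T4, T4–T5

No — edge (2,5) lies in no bag.

A tree decomposition must satisfy three properties: every vertex lies in some bag; for every edge, both endpoints lie together in some bag; and for every vertex, the bags containing it form a connected subtree. Here edge (2,5) lies in no bag, so the decomposition is invalid.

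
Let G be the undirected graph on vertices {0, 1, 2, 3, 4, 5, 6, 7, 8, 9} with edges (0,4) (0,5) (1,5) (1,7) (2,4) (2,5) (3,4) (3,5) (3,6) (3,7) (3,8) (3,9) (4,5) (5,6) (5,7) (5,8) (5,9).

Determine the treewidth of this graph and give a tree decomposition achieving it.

Treewidth 2.
One optimal decomposition is:
Bags: B1 = {3, 5, 9}  B2 = {3, 4, 5}  B3 = {2, 4, 5}  B4 = {3, 5, 6}  B5 = {0, 4, 5}  B6 = {3, 5, 8}  B7 = {3, 5, 7}  B8 = {1, 5, 7}
Tree: B1–B2, B2–B3, B1–B4, B2–B5, B2–B6, B2–B7, B7–B8

Every bag has size at most 3, so the width is 3 − 1 = 2 and tw(G) ≤ 2. On the other hand G contains the 3-clique {0, 4, 5}. A clique must lie in a single bag of any decomposition, so no decomposition can have width below 2. Combining the bounds, tw(G) = 2.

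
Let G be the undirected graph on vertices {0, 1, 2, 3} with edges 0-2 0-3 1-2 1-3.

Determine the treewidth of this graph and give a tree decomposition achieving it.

Each bag holds 3 vertices, so the decomposition has width 2, which upper-bounds the treewidth. Since 2–0–3–1–2 is a cycle in G, G is not acyclic. Forests are exactly the graphs of treewidth ≤ 1, so tw(G) ≥ 2. Combining the bounds, tw(G) = 2.

Treewidth 2.
Bags: B1 = {0, 2, 3}  B2 = {1, 2, 3}
Tree: B1–B2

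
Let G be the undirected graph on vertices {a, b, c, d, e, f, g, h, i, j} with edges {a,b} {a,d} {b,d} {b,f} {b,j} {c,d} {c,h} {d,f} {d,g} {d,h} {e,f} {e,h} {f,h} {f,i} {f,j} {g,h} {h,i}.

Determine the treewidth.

A width-2 tree decomposition is:
Bags: B1 = {e, f, h}  B2 = {d, f, h}  B3 = {c, d, h}  B4 = {b, d, f}  B5 = {d, g, h}  B6 = {b, f, j}  B7 = {f, h, i}  B8 = {a, b, d}
Tree: B1–B2, B2–B3, B2–B4, B2–B5, B4–B6, B1–B7, B4–B8
Every bag has size at most 3, so the width is 3 − 1 = 2 and tw(G) ≤ 2. Conversely, {d, g, h} is a clique of size 3, and the vertices of any clique must share a bag in every tree decomposition; so some bag has ≥ 3 vertices and tw(G) ≥ 2. Therefore the treewidth is 2.

2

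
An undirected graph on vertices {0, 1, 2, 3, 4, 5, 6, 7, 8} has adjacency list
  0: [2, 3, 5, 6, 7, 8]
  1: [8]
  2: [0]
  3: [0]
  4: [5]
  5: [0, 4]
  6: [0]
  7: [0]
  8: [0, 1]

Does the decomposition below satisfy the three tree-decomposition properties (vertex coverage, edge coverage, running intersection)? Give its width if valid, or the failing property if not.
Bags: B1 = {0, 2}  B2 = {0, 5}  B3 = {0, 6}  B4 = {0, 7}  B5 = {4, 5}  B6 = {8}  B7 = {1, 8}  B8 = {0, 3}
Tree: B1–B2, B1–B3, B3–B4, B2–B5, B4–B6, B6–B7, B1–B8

A tree decomposition must satisfy three properties: every vertex lies in some bag; for every edge, both endpoints lie together in some bag; and for every vertex, the bags containing it form a connected subtree. Here edge (0,8) lies in no bag, so the decomposition is invalid.

No — edge (0,8) lies in no bag.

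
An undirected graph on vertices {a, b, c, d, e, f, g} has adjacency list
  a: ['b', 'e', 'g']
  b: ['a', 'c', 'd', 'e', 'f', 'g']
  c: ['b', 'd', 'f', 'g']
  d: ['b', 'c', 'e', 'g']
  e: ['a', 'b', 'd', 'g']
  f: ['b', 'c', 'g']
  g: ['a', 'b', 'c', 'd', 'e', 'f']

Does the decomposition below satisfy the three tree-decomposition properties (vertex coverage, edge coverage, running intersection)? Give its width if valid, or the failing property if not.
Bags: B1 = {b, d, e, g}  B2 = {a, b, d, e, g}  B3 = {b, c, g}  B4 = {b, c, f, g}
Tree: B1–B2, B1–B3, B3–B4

A tree decomposition must satisfy three properties: every vertex lies in some bag; for every edge, both endpoints lie together in some bag; and for every vertex, the bags containing it form a connected subtree. Here edge (d,c) lies in no bag, so the decomposition is invalid.

No — edge (d,c) lies in no bag.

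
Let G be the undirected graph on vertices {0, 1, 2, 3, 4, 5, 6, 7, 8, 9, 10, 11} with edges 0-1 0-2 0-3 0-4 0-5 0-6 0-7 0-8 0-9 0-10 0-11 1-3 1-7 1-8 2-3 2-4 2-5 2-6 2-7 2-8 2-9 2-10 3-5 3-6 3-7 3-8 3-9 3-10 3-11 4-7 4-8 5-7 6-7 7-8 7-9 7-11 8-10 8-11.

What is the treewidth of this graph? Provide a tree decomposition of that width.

Treewidth 4.
One such decomposition:
Bags: B1 = {0, 2, 3, 5, 7}  B2 = {0, 2, 3, 7, 8}  B3 = {0, 2, 3, 7, 9}  B4 = {0, 1, 3, 7, 8}  B5 = {0, 3, 7, 8, 11}  B6 = {0, 2, 3, 8, 10}  B7 = {0, 2, 3, 6, 7}  B8 = {0, 2, 4, 7, 8}
Tree: B1–B2, B1–B3, B2–B4, B4–B5, B2–B6, B2–B7, B2–B8

Every bag has size at most 5, so the width is 5 − 1 = 4 and tw(G) ≤ 4. Conversely, {0, 2, 3, 8, 10} is a clique of size 5, and the vertices of any clique must share a bag in every tree decomposition; so some bag has ≥ 5 vertices and tw(G) ≥ 4. Therefore the treewidth is 4.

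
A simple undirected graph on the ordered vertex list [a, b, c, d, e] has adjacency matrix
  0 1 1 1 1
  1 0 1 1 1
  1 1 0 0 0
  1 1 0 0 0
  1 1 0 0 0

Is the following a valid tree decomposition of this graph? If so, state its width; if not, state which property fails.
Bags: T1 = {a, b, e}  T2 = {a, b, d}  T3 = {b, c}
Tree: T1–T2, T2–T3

No — edge (a,c) lies in no bag.

A tree decomposition must satisfy three properties: every vertex lies in some bag; for every edge, both endpoints lie together in some bag; and for every vertex, the bags containing it form a connected subtree. Here edge (a,c) lies in no bag, so the decomposition is invalid.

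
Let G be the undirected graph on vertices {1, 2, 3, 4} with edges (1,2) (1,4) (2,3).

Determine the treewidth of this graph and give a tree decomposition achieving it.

Every bag has size at most 2, so the width is 2 − 1 = 1 and tw(G) ≤ 1. G has an edge, so its treewidth is at least 1. The upper and lower bounds meet at 1, so that is the treewidth.

Treewidth 1.
One such decomposition:
Bags: B1 = {1, 4}  B2 = {1, 2}  B3 = {2, 3}
Tree: B1–B2, B2–B3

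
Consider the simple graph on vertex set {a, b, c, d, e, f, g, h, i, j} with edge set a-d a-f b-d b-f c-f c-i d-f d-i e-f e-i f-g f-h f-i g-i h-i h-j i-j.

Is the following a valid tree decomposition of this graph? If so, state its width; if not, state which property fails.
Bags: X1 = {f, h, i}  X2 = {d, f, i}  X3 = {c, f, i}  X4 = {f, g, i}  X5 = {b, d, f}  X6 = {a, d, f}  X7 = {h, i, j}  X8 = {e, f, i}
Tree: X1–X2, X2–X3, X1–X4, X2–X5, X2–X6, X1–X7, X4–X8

Vertex coverage: the bags together contain {a, b, c, d, e, f, g, h, i, j}, the full vertex set. Edge coverage: each edge of G has both endpoints in at least one bag. Running intersection: for every vertex, the bags containing it form a connected subtree. All three properties hold, so this is a valid tree decomposition of width max|bag| − 1 = 2, and hence tw(G) ≤ 2.

Yes; width 2.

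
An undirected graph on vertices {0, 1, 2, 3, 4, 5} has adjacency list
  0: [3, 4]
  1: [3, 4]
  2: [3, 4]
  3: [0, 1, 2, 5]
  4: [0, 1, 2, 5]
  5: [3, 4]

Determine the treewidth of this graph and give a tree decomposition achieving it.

Treewidth 2.
One optimal decomposition is:
Bags: B1 = {2, 3, 4}  B2 = {1, 3, 4}  B3 = {3, 4, 5}  B4 = {0, 3, 4}
Tree: B1–B2, B2–B3, B3–B4

Each bag holds 3 vertices, so the decomposition has width 2, which upper-bounds the treewidth. Since 2–4–1–3–2 is a cycle in G, G is not acyclic. Forests are exactly the graphs of treewidth ≤ 1, so tw(G) ≥ 2. The upper and lower bounds meet at 2, so that is the treewidth.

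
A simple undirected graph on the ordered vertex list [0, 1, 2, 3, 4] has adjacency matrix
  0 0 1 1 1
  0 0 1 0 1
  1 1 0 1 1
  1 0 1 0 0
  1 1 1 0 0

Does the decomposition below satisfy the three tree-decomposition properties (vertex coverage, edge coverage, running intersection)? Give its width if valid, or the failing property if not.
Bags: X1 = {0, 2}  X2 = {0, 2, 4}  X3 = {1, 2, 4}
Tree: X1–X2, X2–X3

A tree decomposition must satisfy three properties: every vertex lies in some bag; for every edge, both endpoints lie together in some bag; and for every vertex, the bags containing it form a connected subtree. Here vertex 3 appears in no bag, so the decomposition is invalid.

No — vertex 3 appears in no bag.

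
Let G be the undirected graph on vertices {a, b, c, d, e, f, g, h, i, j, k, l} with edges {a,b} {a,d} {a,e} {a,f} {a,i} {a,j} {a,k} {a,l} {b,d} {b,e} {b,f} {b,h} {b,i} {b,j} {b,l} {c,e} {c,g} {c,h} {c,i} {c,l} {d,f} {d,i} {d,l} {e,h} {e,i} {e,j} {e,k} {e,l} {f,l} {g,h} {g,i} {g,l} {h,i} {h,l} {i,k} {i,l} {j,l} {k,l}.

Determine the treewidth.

A width-4 tree decomposition is:
Bags: B1 = {b, e, h, i, l}  B2 = {c, e, h, i, l}  B3 = {a, b, e, i, l}  B4 = {a, e, i, k, l}  B5 = {c, g, h, i, l}  B6 = {a, b, d, i, l}  B7 = {a, b, d, f, l}  B8 = {a, b, e, j, l}
Tree: B1–B2, B1–B3, B3–B4, B2–B5, B3–B6, B6–B7, B3–B8
Every bag has size at most 5, so the width is 5 − 1 = 4 and tw(G) ≤ 4. Conversely, {a, b, e, j, l} is a clique of size 5, and the vertices of any clique must share a bag in every tree decomposition; so some bag has ≥ 5 vertices and tw(G) ≥ 4. The upper and lower bounds meet at 4, so that is the treewidth.

4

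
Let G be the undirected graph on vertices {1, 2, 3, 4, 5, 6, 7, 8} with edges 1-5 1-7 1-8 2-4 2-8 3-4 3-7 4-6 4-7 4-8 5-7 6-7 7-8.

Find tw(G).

A width-2 tree decomposition is:
Bags: B1 = {4, 7, 8}  B2 = {1, 7, 8}  B3 = {3, 4, 7}  B4 = {2, 4, 8}  B5 = {4, 6, 7}  B6 = {1, 5, 7}
Tree: B1–B2, B1–B3, B1–B4, B1–B5, B2–B6
Every bag has size at most 3, so the width is 3 − 1 = 2 and tw(G) ≤ 2. On the other hand G contains the 3-clique {2, 4, 8}. A clique must lie in a single bag of any decomposition, so no decomposition can have width below 2. Combining the bounds, tw(G) = 2.

2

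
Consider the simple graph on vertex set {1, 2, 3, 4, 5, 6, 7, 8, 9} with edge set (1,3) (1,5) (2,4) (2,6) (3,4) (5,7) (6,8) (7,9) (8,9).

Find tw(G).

2

A width-2 tree decomposition is:
Bags: B1 = {1, 5, 7}  B2 = {1, 7, 9}  B3 = {1, 8, 9}  B4 = {1, 6, 8}  B5 = {1, 2, 6}  B6 = {1, 2, 4}  B7 = {1, 3, 4}
Tree: B1–B2, B2–B3, B3–B4, B4–B5, B5–B6, B6–B7
Each bag holds 3 vertices, so the decomposition has width 2, which upper-bounds the treewidth. Since 1–5–7–9–8–6–2–4–3–1 is a cycle in G, G is not acyclic. Forests are exactly the graphs of treewidth ≤ 1, so tw(G) ≥ 2. Combining the bounds, tw(G) = 2.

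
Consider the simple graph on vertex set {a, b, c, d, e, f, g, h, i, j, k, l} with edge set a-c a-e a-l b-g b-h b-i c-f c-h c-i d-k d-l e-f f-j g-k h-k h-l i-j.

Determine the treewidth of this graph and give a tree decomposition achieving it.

Treewidth 3.
One such decomposition:
Bags: B1 = {d, g, k, l}  B2 = {g, h, k, l}  B3 = {b, g, h, l}  B4 = {a, b, h, l}  B5 = {a, b, c, h}  B6 = {a, b, c, i}  B7 = {a, c, e, i}  B8 = {c, e, f, i}  B9 = {e, f, i, j}
Tree: B1–B2, B2–B3, B3–B4, B4–B5, B5–B6, B6–B7, B7–B8, B8–B9

Each bag holds 4 vertices, so the decomposition has width 3, which upper-bounds the treewidth. For the lower bound: the 4 vertex sets {d,g,k}, {l}, {h}, {a,b,c,i} are disjoint, each induces a connected subgraph, and every pair is joined by at least one edge of G. Contracting each set to a single vertex therefore yields K_{4} as a minor, and since treewidth is minor-monotone, tw(G) ≥ tw(K_{4}) = 3. Therefore the treewidth is 3.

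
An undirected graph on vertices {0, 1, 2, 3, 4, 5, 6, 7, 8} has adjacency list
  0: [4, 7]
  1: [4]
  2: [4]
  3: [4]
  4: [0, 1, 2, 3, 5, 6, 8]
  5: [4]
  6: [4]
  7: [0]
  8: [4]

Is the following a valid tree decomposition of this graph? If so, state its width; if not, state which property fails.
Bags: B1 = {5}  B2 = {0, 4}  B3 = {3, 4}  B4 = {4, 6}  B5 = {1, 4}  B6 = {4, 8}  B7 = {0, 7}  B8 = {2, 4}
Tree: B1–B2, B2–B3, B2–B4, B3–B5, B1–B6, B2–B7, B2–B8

A tree decomposition must satisfy three properties: every vertex lies in some bag; for every edge, both endpoints lie together in some bag; and for every vertex, the bags containing it form a connected subtree. Here edge (4,5) lies in no bag, so the decomposition is invalid.

No — edge (4,5) lies in no bag.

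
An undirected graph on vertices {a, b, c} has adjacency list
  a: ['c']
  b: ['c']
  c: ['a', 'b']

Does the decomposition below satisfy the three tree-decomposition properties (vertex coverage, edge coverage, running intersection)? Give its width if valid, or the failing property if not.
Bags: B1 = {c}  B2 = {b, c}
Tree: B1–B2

A tree decomposition must satisfy three properties: every vertex lies in some bag; for every edge, both endpoints lie together in some bag; and for every vertex, the bags containing it form a connected subtree. Here vertex a appears in no bag, so the decomposition is invalid.

No — vertex a appears in no bag.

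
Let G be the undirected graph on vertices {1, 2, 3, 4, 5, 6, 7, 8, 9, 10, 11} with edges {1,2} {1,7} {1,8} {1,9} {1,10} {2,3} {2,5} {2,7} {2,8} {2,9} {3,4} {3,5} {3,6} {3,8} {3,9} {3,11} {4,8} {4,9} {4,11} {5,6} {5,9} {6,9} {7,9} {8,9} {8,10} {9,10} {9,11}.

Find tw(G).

3

A width-3 tree decomposition is:
Bags: B1 = {2, 3, 8, 9}  B2 = {2, 3, 5, 9}  B3 = {1, 2, 8, 9}  B4 = {3, 4, 8, 9}  B5 = {1, 2, 7, 9}  B6 = {3, 5, 6, 9}  B7 = {3, 4, 9, 11}  B8 = {1, 8, 9, 10}
Tree: B1–B2, B1–B3, B1–B4, B3–B5, B2–B6, B4–B7, B3–B8
The largest bag has 4 vertices, giving width 3; this decomposition certifies tw(G) ≤ 3. For the lower bound, the 4 vertices {1, 2, 8, 9} are pairwise adjacent, and any tree decomposition puts a clique entirely inside one bag — forcing width ≥ 3. Hence tw(G) = 3 exactly.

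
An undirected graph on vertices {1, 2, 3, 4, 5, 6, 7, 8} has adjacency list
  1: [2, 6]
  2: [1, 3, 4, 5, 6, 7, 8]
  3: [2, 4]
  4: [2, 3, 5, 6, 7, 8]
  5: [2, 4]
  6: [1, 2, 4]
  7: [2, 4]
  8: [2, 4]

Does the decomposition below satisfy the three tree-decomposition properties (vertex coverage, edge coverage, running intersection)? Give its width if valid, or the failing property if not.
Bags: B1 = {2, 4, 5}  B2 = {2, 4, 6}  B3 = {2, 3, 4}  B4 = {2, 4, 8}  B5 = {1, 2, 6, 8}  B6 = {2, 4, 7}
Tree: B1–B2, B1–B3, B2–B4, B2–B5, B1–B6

A tree decomposition must satisfy three properties: every vertex lies in some bag; for every edge, both endpoints lie together in some bag; and for every vertex, the bags containing it form a connected subtree. Here bags containing vertex 8 are not connected in the tree, so the decomposition is invalid.

No — bags containing vertex 8 are not connected in the tree.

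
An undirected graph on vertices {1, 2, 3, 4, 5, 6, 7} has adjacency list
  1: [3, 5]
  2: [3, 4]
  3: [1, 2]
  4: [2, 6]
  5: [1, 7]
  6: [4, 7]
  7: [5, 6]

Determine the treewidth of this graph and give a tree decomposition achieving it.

Treewidth 2.
Bags: B1 = {1, 2, 3}  B2 = {1, 2, 5}  B3 = {2, 5, 7}  B4 = {2, 6, 7}  B5 = {2, 4, 6}
Tree: B1–B2, B2–B3, B3–B4, B4–B5

Each bag holds 3 vertices, so the decomposition has width 2, which upper-bounds the treewidth. The edges 2–3–1–5–7–6–4–2 form a cycle, so G is not a tree and its treewidth is at least 2. Hence tw(G) = 2 exactly.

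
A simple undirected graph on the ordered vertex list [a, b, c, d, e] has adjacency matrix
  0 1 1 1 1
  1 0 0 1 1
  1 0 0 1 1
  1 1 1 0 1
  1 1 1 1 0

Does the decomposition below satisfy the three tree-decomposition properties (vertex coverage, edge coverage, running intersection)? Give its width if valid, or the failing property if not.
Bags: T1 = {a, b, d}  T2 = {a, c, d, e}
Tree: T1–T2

No — edge (e,b) lies in no bag.

A tree decomposition must satisfy three properties: every vertex lies in some bag; for every edge, both endpoints lie together in some bag; and for every vertex, the bags containing it form a connected subtree. Here edge (e,b) lies in no bag, so the decomposition is invalid.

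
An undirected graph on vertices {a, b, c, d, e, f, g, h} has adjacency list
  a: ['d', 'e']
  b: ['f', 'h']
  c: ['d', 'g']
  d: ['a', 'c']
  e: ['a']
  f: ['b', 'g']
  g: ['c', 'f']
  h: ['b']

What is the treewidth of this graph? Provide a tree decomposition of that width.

Treewidth 1.
One such decomposition:
Bags: B1 = {a, e}  B2 = {a, d}  B3 = {c, d}  B4 = {c, g}  B5 = {f, g}  B6 = {b, f}  B7 = {b, h}
Tree: B1–B2, B2–B3, B3–B4, B4–B5, B5–B6, B6–B7

Every bag has size at most 2, so the width is 2 − 1 = 1 and tw(G) ≤ 1. G has an edge, so its treewidth is at least 1. Hence tw(G) = 1 exactly.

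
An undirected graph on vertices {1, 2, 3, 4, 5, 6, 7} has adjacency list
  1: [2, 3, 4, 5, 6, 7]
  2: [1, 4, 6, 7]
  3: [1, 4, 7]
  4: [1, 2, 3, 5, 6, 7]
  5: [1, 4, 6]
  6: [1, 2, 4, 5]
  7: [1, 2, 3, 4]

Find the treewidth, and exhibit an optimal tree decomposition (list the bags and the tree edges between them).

Treewidth 3.
One such decomposition:
Bags: B1 = {1, 2, 4, 7}  B2 = {1, 3, 4, 7}  B3 = {1, 2, 4, 6}  B4 = {1, 4, 5, 6}
Tree: B1–B2, B1–B3, B3–B4

Every bag has size at most 4, so the width is 4 − 1 = 3 and tw(G) ≤ 3. For the lower bound, the 4 vertices {1, 2, 4, 6} are pairwise adjacent, and any tree decomposition puts a clique entirely inside one bag — forcing width ≥ 3. Hence tw(G) = 3 exactly.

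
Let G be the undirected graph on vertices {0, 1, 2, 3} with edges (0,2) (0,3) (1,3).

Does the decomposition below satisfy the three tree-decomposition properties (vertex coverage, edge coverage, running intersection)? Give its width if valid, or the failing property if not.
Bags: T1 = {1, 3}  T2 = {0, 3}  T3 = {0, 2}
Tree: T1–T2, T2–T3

Yes; width 1.

Every vertex of G appears in some bag (union = {0, 1, 2, 3}); every edge is covered by a bag; and for each vertex v the set of bags containing v is connected in the bag tree. The decomposition is therefore valid. The largest bag has 2 vertices, so the width is 1.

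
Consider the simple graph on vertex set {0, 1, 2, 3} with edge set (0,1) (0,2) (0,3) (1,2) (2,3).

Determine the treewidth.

A width-2 tree decomposition is:
Bags: B1 = {0, 2, 3}  B2 = {0, 1, 2}
Tree: B1–B2
Each bag holds 3 vertices, so the decomposition has width 2, which upper-bounds the treewidth. On the other hand G contains the 3-clique {0, 1, 2}. A clique must lie in a single bag of any decomposition, so no decomposition can have width below 2. Therefore the treewidth is 2.

2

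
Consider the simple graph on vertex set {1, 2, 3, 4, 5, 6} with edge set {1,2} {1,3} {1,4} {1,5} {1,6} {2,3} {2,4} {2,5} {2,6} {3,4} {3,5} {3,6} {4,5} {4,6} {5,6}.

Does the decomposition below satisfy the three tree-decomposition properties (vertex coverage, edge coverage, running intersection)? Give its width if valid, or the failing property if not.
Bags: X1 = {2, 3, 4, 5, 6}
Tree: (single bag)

A tree decomposition must satisfy three properties: every vertex lies in some bag; for every edge, both endpoints lie together in some bag; and for every vertex, the bags containing it form a connected subtree. Here vertex 1 appears in no bag, so the decomposition is invalid.

No — vertex 1 appears in no bag.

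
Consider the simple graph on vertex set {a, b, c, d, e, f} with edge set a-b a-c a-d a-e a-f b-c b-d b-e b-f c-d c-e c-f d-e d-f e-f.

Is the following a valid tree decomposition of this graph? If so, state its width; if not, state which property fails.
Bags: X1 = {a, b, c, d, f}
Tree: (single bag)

A tree decomposition must satisfy three properties: every vertex lies in some bag; for every edge, both endpoints lie together in some bag; and for every vertex, the bags containing it form a connected subtree. Here vertex e appears in no bag, so the decomposition is invalid.

No — vertex e appears in no bag.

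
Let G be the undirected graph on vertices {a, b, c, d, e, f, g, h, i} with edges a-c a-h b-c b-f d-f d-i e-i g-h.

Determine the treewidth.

1

A width-1 tree decomposition is:
Bags: B1 = {e, i}  B2 = {d, i}  B3 = {d, f}  B4 = {b, f}  B5 = {b, c}  B6 = {a, c}  B7 = {a, h}  B8 = {g, h}
Tree: B1–B2, B2–B3, B3–B4, B4–B5, B5–B6, B6–B7, B7–B8
The largest bag has 2 vertices, giving width 1; this decomposition certifies tw(G) ≤ 1. G has an edge, so its treewidth is at least 1. Combining the bounds, tw(G) = 1.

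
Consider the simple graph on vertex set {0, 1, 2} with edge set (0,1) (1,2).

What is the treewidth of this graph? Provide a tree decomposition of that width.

Treewidth 1.
One such decomposition:
Bags: B1 = {0, 1}  B2 = {1, 2}
Tree: B1–B2

Each bag holds 2 vertices, so the decomposition has width 1, which upper-bounds the treewidth. Since G has at least one edge (e.g. 0–1), it is not an edgeless graph, so tw(G) ≥ 1. The upper and lower bounds meet at 1, so that is the treewidth.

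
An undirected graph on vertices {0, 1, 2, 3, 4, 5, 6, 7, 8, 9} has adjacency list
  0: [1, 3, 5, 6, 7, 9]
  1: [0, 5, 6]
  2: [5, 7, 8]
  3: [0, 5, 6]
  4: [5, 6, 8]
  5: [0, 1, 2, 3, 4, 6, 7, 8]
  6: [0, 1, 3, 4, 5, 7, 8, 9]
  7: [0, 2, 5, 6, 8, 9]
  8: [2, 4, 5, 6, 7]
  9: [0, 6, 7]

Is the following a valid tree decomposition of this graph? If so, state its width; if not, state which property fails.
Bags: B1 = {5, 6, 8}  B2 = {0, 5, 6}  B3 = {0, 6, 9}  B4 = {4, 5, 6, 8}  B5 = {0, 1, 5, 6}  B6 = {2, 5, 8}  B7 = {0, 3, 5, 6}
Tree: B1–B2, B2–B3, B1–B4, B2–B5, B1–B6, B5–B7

No — vertex 7 appears in no bag.

A tree decomposition must satisfy three properties: every vertex lies in some bag; for every edge, both endpoints lie together in some bag; and for every vertex, the bags containing it form a connected subtree. Here vertex 7 appears in no bag, so the decomposition is invalid.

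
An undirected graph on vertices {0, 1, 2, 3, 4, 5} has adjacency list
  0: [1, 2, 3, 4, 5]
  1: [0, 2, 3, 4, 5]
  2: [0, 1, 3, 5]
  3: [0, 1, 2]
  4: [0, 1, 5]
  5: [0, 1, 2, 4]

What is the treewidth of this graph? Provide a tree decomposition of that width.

Treewidth 3.
Bags: B1 = {0, 1, 2, 5}  B2 = {0, 1, 2, 3}  B3 = {0, 1, 4, 5}
Tree: B1–B2, B1–B3

Each bag holds 4 vertices, so the decomposition has width 3, which upper-bounds the treewidth. On the other hand G contains the 4-clique {0, 1, 2, 3}. A clique must lie in a single bag of any decomposition, so no decomposition can have width below 3. Therefore the treewidth is 3.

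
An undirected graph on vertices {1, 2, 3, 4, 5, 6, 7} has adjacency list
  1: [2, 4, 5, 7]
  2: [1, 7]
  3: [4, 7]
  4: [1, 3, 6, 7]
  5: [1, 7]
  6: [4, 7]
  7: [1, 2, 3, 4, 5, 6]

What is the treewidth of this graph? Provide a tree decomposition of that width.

Every bag has size at most 3, so the width is 3 − 1 = 2 and tw(G) ≤ 2. On the other hand G contains the 3-clique {1, 2, 7}. A clique must lie in a single bag of any decomposition, so no decomposition can have width below 2. The upper and lower bounds meet at 2, so that is the treewidth.

Treewidth 2.
Bags: B1 = {1, 2, 7}  B2 = {1, 4, 7}  B3 = {3, 4, 7}  B4 = {4, 6, 7}  B5 = {1, 5, 7}
Tree: B1–B2, B2–B3, B3–B4, B1–B5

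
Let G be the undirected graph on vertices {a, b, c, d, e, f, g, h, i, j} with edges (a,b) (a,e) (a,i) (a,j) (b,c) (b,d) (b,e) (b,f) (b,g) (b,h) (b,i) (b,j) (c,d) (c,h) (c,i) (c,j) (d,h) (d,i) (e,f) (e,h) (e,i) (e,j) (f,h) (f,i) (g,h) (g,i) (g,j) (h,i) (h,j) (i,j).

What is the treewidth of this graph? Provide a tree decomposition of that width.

Treewidth 4.
Bags: B1 = {b, e, h, i, j}  B2 = {b, c, h, i, j}  B3 = {b, g, h, i, j}  B4 = {b, e, f, h, i}  B5 = {a, b, e, i, j}  B6 = {b, c, d, h, i}
Tree: B1–B2, B1–B3, B1–B4, B1–B5, B2–B6

The largest bag has 5 vertices, giving width 4; this decomposition certifies tw(G) ≤ 4. On the other hand G contains the 5-clique {b, c, d, h, i}. A clique must lie in a single bag of any decomposition, so no decomposition can have width below 4. Combining the bounds, tw(G) = 4.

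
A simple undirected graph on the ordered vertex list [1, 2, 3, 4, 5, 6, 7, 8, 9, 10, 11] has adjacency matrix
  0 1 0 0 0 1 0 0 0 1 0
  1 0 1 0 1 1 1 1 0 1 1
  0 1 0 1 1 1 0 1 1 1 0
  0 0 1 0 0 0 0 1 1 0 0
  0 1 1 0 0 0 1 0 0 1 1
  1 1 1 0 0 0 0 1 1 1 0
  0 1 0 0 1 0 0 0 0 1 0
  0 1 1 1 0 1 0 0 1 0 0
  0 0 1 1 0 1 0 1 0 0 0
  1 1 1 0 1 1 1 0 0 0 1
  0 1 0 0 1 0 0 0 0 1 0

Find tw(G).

A width-3 tree decomposition is:
Bags: B1 = {2, 3, 5, 10}  B2 = {2, 3, 6, 10}  B3 = {2, 5, 10, 11}  B4 = {2, 3, 6, 8}  B5 = {3, 6, 8, 9}  B6 = {1, 2, 6, 10}  B7 = {2, 5, 7, 10}  B8 = {3, 4, 8, 9}
Tree: B1–B2, B1–B3, B2–B4, B4–B5, B2–B6, B3–B7, B5–B8
Every bag has size at most 4, so the width is 4 − 1 = 3 and tw(G) ≤ 3. On the other hand G contains the 4-clique {3, 4, 8, 9}. A clique must lie in a single bag of any decomposition, so no decomposition can have width below 3. Therefore the treewidth is 3.

3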